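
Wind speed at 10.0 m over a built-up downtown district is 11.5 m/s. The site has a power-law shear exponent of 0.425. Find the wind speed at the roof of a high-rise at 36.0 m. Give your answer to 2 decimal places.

Power-law profile: V₂ = V₁ · (z₂/z₁)^α
V₂ = 11.5 × (36.0/10.0)^0.425 = 11.5 × (3.6000)^0.425
    = 11.5 × 1.7236 = 19.8210 m/s

19.82 m/s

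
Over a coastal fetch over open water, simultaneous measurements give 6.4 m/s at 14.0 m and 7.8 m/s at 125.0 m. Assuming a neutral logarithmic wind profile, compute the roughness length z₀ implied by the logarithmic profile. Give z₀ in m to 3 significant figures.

Log law: V(z) ∝ ln(z/z₀). With r = V₁/V₂ = 6.4/7.8 = 0.82051,
r · ln(z₂/z₀) = ln(z₁/z₀) ⇒ ln z₀ = (ln z₁ − r·ln z₂)/(1 − r)
ln z₀ = (2.63906 − 0.82051×4.82831) / 0.17949 = -7.3690
z₀ = exp(-7.3690) = 0.0006305 m

z₀ ≈ 0.000631 m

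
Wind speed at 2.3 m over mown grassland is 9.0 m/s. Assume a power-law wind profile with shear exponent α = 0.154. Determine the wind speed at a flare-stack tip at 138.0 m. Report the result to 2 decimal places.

Power-law profile: V₂ = V₁ · (z₂/z₁)^α
V₂ = 9.0 × (138.0/2.3)^0.154 = 9.0 × (60.0000)^0.154
    = 9.0 × 1.8786 = 16.9074 m/s

16.91 m/s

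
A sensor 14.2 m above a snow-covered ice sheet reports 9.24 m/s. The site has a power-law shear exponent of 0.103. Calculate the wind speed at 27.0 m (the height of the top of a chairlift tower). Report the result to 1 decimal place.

9.9 m/s

Power-law profile: V₂ = V₁ · (z₂/z₁)^α
V₂ = 9.24 × (27.0/14.2)^0.103 = 9.24 × (1.9014)^0.103
    = 9.24 × 1.0684 = 9.8723 m/s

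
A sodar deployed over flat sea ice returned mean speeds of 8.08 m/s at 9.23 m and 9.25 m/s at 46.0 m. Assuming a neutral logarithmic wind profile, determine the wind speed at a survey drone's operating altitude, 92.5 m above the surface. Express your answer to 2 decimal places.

Log law: V ∝ ln(z/z₀). From the pair, with r = V₁/V₂ = 0.87351,
ln z₀ = (ln z₁ − r·ln z₂)/(1 − r) = (2.2225 − 0.87351×3.8286)/0.12649 = -8.8698 → z₀ = 0.0001406 m
V₃ = V₁ · ln(z₃/z₀)/ln(z₁/z₀) = 8.08 × 13.3970/11.0923 = 9.7589 m/s

9.76 m/s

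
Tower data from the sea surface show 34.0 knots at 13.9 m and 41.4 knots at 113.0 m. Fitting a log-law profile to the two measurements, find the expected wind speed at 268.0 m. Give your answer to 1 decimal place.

Log law: V ∝ ln(z/z₀). From the pair, with r = V₁/V₂ = 0.82126,
ln z₀ = (ln z₁ − r·ln z₂)/(1 − r) = (2.6319 − 0.82126×4.7274)/0.17874 = -6.9961 → z₀ = 0.0009155 m
V₃ = V₁ · ln(z₃/z₀)/ln(z₁/z₀) = 34.0 × 12.5871/9.6280 = 44.4497 knots

44.4 knots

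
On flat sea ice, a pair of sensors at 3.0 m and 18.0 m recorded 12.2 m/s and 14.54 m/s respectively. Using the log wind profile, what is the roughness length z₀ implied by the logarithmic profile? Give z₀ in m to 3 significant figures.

z₀ ≈ 0.000263 m

Log law: V(z) ∝ ln(z/z₀). With r = V₁/V₂ = 12.2/14.54 = 0.83906,
r · ln(z₂/z₀) = ln(z₁/z₀) ⇒ ln z₀ = (ln z₁ − r·ln z₂)/(1 − r)
ln z₀ = (1.09861 − 0.83906×2.89037) / 0.16094 = -8.2430
z₀ = exp(-8.2430) = 0.0002631 m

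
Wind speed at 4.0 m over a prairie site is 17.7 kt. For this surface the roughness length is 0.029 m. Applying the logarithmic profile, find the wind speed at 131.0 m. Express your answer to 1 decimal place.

30.2 kt

Log law: V(z) ∝ ln(z/z₀), so V₂/V₁ = ln(z₂/z₀) / ln(z₁/z₀).
ln(131.0/0.029) = 8.4157, ln(4.0/0.029) = 4.9268
V₂ = 17.7 × 8.4157/4.9268 = 17.7 × 1.7082 = 30.2343 kt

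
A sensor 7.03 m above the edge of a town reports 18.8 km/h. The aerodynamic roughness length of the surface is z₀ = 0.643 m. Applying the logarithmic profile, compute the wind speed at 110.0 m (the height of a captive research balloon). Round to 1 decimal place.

40.4 km/h

Log law: V(z) ∝ ln(z/z₀), so V₂/V₁ = ln(z₂/z₀) / ln(z₁/z₀).
ln(110.0/0.643) = 5.1421, ln(7.03/0.643) = 2.3918
V₂ = 18.8 × 5.1421/2.3918 = 18.8 × 2.1499 = 40.4179 km/h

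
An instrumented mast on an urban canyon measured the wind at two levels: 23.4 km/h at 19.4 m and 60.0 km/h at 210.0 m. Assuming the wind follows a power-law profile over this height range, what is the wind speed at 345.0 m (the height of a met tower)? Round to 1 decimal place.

First find α: α = ln(V₂/V₁)/ln(z₂/z₁) = ln(60.0/23.4)/ln(210.0/19.4) = 0.94161/2.38183 = 0.3953
Extrapolate from 210.0 m to 345.0 m: V₃ = 60.0 × (345.0/210.0)^0.3953 = 60.0 × 1.2168 = 73.0103 km/h

73.0 km/h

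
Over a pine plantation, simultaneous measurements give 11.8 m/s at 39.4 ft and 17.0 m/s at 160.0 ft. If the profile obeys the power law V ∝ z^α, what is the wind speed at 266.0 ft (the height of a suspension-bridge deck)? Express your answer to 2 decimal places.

19.41 m/s

First find α: α = ln(V₂/V₁)/ln(z₂/z₁) = ln(17.0/11.8)/ln(160.0/39.4) = 0.36511/1.40141 = 0.2605
Extrapolate from 160.0 ft to 266.0 ft: V₃ = 17.0 × (266.0/160.0)^0.2605 = 17.0 × 1.1416 = 19.4073 m/s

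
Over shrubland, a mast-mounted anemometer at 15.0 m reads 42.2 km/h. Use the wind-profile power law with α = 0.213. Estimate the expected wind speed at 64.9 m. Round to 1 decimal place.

Power-law profile: V₂ = V₁ · (z₂/z₁)^α
V₂ = 42.2 × (64.9/15.0)^0.213 = 42.2 × (4.3267)^0.213
    = 42.2 × 1.3662 = 57.6518 km/h

57.7 km/h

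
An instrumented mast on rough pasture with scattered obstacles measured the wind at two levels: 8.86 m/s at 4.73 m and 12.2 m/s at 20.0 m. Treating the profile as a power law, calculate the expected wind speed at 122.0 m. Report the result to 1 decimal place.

First find α: α = ln(V₂/V₁)/ln(z₂/z₁) = ln(12.2/8.86)/ln(20.0/4.73) = 0.31989/1.44181 = 0.2219
Extrapolate from 20.0 m to 122.0 m: V₃ = 12.2 × (122.0/20.0)^0.2219 = 12.2 × 1.4936 = 18.2221 m/s

18.2 m/s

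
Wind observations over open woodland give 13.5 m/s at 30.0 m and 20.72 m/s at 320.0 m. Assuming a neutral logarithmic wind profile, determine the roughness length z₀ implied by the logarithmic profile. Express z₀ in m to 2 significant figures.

z₀ ≈ 0.36 m

Log law: V(z) ∝ ln(z/z₀). With r = V₁/V₂ = 13.5/20.72 = 0.65154,
r · ln(z₂/z₀) = ln(z₁/z₀) ⇒ ln z₀ = (ln z₁ − r·ln z₂)/(1 − r)
ln z₀ = (3.40120 − 0.65154×5.76832) / 0.34846 = -1.0249
z₀ = exp(-1.0249) = 0.3588 m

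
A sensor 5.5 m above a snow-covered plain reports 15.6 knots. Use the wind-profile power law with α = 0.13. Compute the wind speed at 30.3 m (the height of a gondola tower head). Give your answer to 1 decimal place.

Power-law profile: V₂ = V₁ · (z₂/z₁)^α
V₂ = 15.6 × (30.3/5.5)^0.13 = 15.6 × (5.5091)^0.13
    = 15.6 × 1.2484 = 19.4744 knots

19.5 knots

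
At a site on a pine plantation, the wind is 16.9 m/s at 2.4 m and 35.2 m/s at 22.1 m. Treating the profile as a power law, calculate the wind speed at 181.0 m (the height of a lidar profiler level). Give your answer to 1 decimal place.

70.5 m/s

First find α: α = ln(V₂/V₁)/ln(z₂/z₁) = ln(35.2/16.9)/ln(22.1/2.4) = 0.73373/2.22011 = 0.3305
Extrapolate from 22.1 m to 181.0 m: V₃ = 35.2 × (181.0/22.1)^0.3305 = 35.2 × 2.0037 = 70.5307 m/s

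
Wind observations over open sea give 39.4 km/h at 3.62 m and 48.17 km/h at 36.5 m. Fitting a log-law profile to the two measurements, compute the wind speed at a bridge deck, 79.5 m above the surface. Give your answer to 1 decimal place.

Log law: V ∝ ln(z/z₀). From the pair, with r = V₁/V₂ = 0.81794,
ln z₀ = (ln z₁ − r·ln z₂)/(1 − r) = (1.2865 − 0.81794×3.5973)/0.18206 = -9.0952 → z₀ = 0.0001122 m
V₃ = V₁ · ln(z₃/z₀)/ln(z₁/z₀) = 39.4 × 13.4709/10.3816 = 51.1243 km/h

51.1 km/h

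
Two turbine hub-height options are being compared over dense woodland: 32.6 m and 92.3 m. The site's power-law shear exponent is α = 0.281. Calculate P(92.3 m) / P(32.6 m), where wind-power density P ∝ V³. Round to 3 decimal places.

Speed ratio: V_B/V_A = (z_B/z_A)^α = (92.3/32.6)^0.281 = (2.8313)^0.281 = 1.33970
Power-density ratio: P_B/P_A = (V_B/V_A)³ = (1.33970)³ = 2.40449

2.404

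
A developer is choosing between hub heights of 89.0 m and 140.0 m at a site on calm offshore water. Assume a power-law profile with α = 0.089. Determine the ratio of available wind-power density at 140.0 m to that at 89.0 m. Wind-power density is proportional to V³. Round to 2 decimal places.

1.13

Speed ratio: V_B/V_A = (z_B/z_A)^α = (140.0/89.0)^0.089 = (1.5730)^0.089 = 1.04114
Power-density ratio: P_B/P_A = (V_B/V_A)³ = (1.04114)³ = 1.12857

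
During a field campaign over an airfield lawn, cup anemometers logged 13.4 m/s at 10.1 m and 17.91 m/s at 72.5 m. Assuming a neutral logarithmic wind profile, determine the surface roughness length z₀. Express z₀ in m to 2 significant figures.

Log law: V(z) ∝ ln(z/z₀). With r = V₁/V₂ = 13.4/17.91 = 0.74819,
r · ln(z₂/z₀) = ln(z₁/z₀) ⇒ ln z₀ = (ln z₁ − r·ln z₂)/(1 − r)
ln z₀ = (2.31254 − 0.74819×4.28359) / 0.25181 = -3.5438
z₀ = exp(-3.5438) = 0.02890 m

z₀ ≈ 0.029 m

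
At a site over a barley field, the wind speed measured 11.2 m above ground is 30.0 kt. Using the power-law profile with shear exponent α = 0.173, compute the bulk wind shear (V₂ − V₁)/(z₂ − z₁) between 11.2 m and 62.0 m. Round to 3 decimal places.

0.203 kt/m

Power law: V₂ = V₁ · (z₂/z₁)^α = 30.0 × (5.5357)^0.173 = 40.3358 kt
ΔV/Δz = (40.3358 − 30.0)/(62.0 − 11.2) = 10.3358/50.8000 = 0.20346 kt/m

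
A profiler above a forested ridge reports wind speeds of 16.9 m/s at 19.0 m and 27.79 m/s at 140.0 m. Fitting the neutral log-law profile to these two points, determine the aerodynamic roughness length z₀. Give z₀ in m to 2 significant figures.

z₀ ≈ 0.86 m

Log law: V(z) ∝ ln(z/z₀). With r = V₁/V₂ = 16.9/27.79 = 0.60813,
r · ln(z₂/z₀) = ln(z₁/z₀) ⇒ ln z₀ = (ln z₁ − r·ln z₂)/(1 − r)
ln z₀ = (2.94444 − 0.60813×4.94164) / 0.39187 = -0.1550
z₀ = exp(-0.1550) = 0.8564 m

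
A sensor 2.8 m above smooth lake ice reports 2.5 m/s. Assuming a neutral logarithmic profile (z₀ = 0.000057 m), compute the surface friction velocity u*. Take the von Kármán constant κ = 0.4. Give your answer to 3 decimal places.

u* ≈ 0.093 m/s

Log law: V(z) = (u*/κ) · ln(z/z₀) ⇒ u* = κ · V / ln(z/z₀)
u* = 0.4 × 2.5 / ln(2.8/0.000057) = 0.4 × 2.5 / 10.8021
   = 1.0000 / 10.8021 = 0.0926 m/s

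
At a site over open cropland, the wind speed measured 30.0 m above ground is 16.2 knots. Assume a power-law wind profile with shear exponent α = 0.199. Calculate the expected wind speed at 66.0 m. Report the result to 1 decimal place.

Power-law profile: V₂ = V₁ · (z₂/z₁)^α
V₂ = 16.2 × (66.0/30.0)^0.199 = 16.2 × (2.2000)^0.199
    = 16.2 × 1.1699 = 18.9521 knots

19.0 knots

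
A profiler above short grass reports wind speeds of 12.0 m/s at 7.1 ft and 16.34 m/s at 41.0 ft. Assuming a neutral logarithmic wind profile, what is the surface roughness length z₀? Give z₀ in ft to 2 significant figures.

z₀ ≈ 0.056 ft

Log law: V(z) ∝ ln(z/z₀). With r = V₁/V₂ = 12.0/16.34 = 0.73439,
r · ln(z₂/z₀) = ln(z₁/z₀) ⇒ ln z₀ = (ln z₁ − r·ln z₂)/(1 − r)
ln z₀ = (1.96009 − 0.73439×3.71357) / 0.26561 = -2.8882
z₀ = exp(-2.8882) = 0.05567 ft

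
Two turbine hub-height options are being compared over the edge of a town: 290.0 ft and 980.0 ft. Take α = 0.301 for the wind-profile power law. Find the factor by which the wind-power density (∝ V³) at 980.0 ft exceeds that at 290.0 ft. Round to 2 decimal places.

3.00

Speed ratio: V_B/V_A = (z_B/z_A)^α = (980.0/290.0)^0.301 = (3.3793)^0.301 = 1.44270
Power-density ratio: P_B/P_A = (V_B/V_A)³ = (1.44270)³ = 3.00284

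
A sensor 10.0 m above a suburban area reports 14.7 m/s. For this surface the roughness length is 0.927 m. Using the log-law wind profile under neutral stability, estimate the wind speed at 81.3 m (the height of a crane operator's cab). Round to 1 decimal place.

27.7 m/s

Log law: V(z) ∝ ln(z/z₀), so V₂/V₁ = ln(z₂/z₀) / ln(z₁/z₀).
ln(81.3/0.927) = 4.4739, ln(10.0/0.927) = 2.3784
V₂ = 14.7 × 4.4739/2.3784 = 14.7 × 1.8811 = 27.6519 m/s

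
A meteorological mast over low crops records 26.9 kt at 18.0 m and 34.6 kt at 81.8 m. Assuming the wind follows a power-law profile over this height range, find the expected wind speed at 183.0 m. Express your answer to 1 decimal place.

39.6 kt

First find α: α = ln(V₂/V₁)/ln(z₂/z₁) = ln(34.6/26.9)/ln(81.8/18.0) = 0.25173/1.51391 = 0.1663
Extrapolate from 81.8 m to 183.0 m: V₃ = 34.6 × (183.0/81.8)^0.1663 = 34.6 × 1.1433 = 39.5569 kt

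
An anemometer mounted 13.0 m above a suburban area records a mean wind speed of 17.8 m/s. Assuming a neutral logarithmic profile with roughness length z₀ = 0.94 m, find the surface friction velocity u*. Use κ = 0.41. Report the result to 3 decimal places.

u* ≈ 2.778 m/s

Log law: V(z) = (u*/κ) · ln(z/z₀) ⇒ u* = κ · V / ln(z/z₀)
u* = 0.41 × 17.8 / ln(13.0/0.94) = 0.41 × 17.8 / 2.6268
   = 7.2980 / 2.6268 = 2.7783 m/s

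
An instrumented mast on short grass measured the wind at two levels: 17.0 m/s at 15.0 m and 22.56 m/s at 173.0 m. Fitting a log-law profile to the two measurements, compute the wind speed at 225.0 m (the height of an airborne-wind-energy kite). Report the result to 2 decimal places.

Log law: V ∝ ln(z/z₀). From the pair, with r = V₁/V₂ = 0.75355,
ln z₀ = (ln z₁ − r·ln z₂)/(1 − r) = (2.7081 − 0.75355×5.1533)/0.24645 = -4.7684 → z₀ = 0.008494 m
V₃ = V₁ · ln(z₃/z₀)/ln(z₁/z₀) = 17.0 × 10.1845/7.4765 = 23.1576 m/s

23.16 m/s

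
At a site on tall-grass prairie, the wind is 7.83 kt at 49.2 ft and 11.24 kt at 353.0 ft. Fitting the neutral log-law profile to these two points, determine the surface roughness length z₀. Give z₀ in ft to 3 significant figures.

Log law: V(z) ∝ ln(z/z₀). With r = V₁/V₂ = 7.83/11.24 = 0.69662,
r · ln(z₂/z₀) = ln(z₁/z₀) ⇒ ln z₀ = (ln z₁ − r·ln z₂)/(1 − r)
ln z₀ = (3.89589 − 0.69662×5.86647) / 0.30338 = -0.6289
z₀ = exp(-0.6289) = 0.5332 ft

z₀ ≈ 0.533 ft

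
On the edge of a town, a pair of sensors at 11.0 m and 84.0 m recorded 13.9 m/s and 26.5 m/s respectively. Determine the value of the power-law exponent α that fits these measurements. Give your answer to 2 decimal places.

Power law: V₂/V₁ = (z₂/z₁)^α ⇒ α = ln(V₂/V₁) / ln(z₂/z₁)
α = ln(26.5/13.9) / ln(84.0/11.0) = ln(1.9065) / ln(7.6364)
  = 0.64526 / 2.03292 = 0.31740

α ≈ 0.32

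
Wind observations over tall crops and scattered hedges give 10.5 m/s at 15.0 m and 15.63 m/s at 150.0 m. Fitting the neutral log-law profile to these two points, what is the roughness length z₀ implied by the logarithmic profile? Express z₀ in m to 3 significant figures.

z₀ ≈ 0.135 m

Log law: V(z) ∝ ln(z/z₀). With r = V₁/V₂ = 10.5/15.63 = 0.67179,
r · ln(z₂/z₀) = ln(z₁/z₀) ⇒ ln z₀ = (ln z₁ − r·ln z₂)/(1 − r)
ln z₀ = (2.70805 − 0.67179×5.01064) / 0.32821 = -2.0048
z₀ = exp(-2.0048) = 0.1347 m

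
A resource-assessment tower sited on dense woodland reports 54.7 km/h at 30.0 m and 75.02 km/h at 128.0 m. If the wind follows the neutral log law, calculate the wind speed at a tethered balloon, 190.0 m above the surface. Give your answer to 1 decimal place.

80.6 km/h

Log law: V ∝ ln(z/z₀). From the pair, with r = V₁/V₂ = 0.72914,
ln z₀ = (ln z₁ − r·ln z₂)/(1 − r) = (3.4012 − 0.72914×4.8520)/0.27086 = -0.5043 → z₀ = 0.6039 m
V₃ = V₁ · ln(z₃/z₀)/ln(z₁/z₀) = 54.7 × 5.7514/3.9055 = 80.5522 km/h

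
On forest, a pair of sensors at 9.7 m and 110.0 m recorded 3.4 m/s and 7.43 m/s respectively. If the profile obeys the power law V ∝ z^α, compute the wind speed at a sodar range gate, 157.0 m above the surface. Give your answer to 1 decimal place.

8.3 m/s

First find α: α = ln(V₂/V₁)/ln(z₂/z₁) = ln(7.43/3.4)/ln(110.0/9.7) = 0.78175/2.42835 = 0.3219
Extrapolate from 110.0 m to 157.0 m: V₃ = 7.43 × (157.0/110.0)^0.3219 = 7.43 × 1.1213 = 8.3316 m/s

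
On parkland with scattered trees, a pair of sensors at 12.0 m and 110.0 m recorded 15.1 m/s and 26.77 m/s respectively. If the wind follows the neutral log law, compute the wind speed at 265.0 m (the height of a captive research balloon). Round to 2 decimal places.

31.40 m/s

Log law: V ∝ ln(z/z₀). From the pair, with r = V₁/V₂ = 0.56406,
ln z₀ = (ln z₁ − r·ln z₂)/(1 − r) = (2.4849 − 0.56406×4.7005)/0.43594 = -0.3819 → z₀ = 0.6826 m
V₃ = V₁ · ln(z₃/z₀)/ln(z₁/z₀) = 15.1 × 5.9616/2.8668 = 31.4012 m/s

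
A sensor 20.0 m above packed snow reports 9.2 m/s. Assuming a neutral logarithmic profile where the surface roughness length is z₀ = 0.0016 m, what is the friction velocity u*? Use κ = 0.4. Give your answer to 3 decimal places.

Log law: V(z) = (u*/κ) · ln(z/z₀) ⇒ u* = κ · V / ln(z/z₀)
u* = 0.4 × 9.2 / ln(20.0/0.0016) = 0.4 × 9.2 / 9.4335
   = 3.6800 / 9.4335 = 0.3901 m/s

u* ≈ 0.390 m/s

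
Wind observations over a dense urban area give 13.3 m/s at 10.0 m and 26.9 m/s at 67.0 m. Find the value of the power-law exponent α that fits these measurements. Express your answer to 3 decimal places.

α ≈ 0.370

Power law: V₂/V₁ = (z₂/z₁)^α ⇒ α = ln(V₂/V₁) / ln(z₂/z₁)
α = ln(26.9/13.3) / ln(67.0/10.0) = ln(2.0226) / ln(6.7000)
  = 0.70436 / 1.90211 = 0.37031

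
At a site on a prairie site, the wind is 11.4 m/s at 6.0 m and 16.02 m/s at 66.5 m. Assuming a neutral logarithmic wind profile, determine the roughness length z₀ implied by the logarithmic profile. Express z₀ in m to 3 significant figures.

z₀ ≈ 0.0159 m

Log law: V(z) ∝ ln(z/z₀). With r = V₁/V₂ = 11.4/16.02 = 0.71161,
r · ln(z₂/z₀) = ln(z₁/z₀) ⇒ ln z₀ = (ln z₁ − r·ln z₂)/(1 − r)
ln z₀ = (1.79176 − 0.71161×4.19720) / 0.28839 = -4.1437
z₀ = exp(-4.1437) = 0.01586 m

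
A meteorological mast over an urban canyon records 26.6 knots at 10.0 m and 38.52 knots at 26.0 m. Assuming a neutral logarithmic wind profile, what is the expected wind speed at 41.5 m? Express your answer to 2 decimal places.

Log law: V ∝ ln(z/z₀). From the pair, with r = V₁/V₂ = 0.69055,
ln z₀ = (ln z₁ − r·ln z₂)/(1 − r) = (2.3026 − 0.69055×3.2581)/0.30945 = 0.1703 → z₀ = 1.186 m
V₃ = V₁ · ln(z₃/z₀)/ln(z₁/z₀) = 26.6 × 3.5554/2.1323 = 44.3533 knots

44.35 knots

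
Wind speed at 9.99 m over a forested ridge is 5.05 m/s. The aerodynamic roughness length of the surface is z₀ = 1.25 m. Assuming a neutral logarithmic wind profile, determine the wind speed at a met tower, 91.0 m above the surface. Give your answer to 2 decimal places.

10.42 m/s

Log law: V(z) ∝ ln(z/z₀), so V₂/V₁ = ln(z₂/z₀) / ln(z₁/z₀).
ln(91.0/1.25) = 4.2877, ln(9.99/1.25) = 2.0784
V₂ = 5.05 × 4.2877/2.0784 = 5.05 × 2.0629 = 10.4179 m/s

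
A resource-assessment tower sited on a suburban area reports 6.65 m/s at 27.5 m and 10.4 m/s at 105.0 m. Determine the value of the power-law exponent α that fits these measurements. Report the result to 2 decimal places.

α ≈ 0.33

Power law: V₂/V₁ = (z₂/z₁)^α ⇒ α = ln(V₂/V₁) / ln(z₂/z₁)
α = ln(10.4/6.65) / ln(105.0/27.5) = ln(1.5639) / ln(3.8182)
  = 0.44719 / 1.33977 = 0.33378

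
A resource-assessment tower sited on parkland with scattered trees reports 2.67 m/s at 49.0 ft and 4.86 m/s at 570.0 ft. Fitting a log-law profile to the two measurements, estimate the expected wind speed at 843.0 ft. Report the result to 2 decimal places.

5.21 m/s

Log law: V ∝ ln(z/z₀). From the pair, with r = V₁/V₂ = 0.54938,
ln z₀ = (ln z₁ − r·ln z₂)/(1 − r) = (3.8918 − 0.54938×6.3456)/0.45062 = 0.9002 → z₀ = 2.460 ft
V₃ = V₁ · ln(z₃/z₀)/ln(z₁/z₀) = 2.67 × 5.8368/2.9916 = 5.2093 m/s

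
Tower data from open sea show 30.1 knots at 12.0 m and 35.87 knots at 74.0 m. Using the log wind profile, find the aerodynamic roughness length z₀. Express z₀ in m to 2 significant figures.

Log law: V(z) ∝ ln(z/z₀). With r = V₁/V₂ = 30.1/35.87 = 0.83914,
r · ln(z₂/z₀) = ln(z₁/z₀) ⇒ ln z₀ = (ln z₁ − r·ln z₂)/(1 − r)
ln z₀ = (2.48491 − 0.83914×4.30407) / 0.16086 = -7.0050
z₀ = exp(-7.0050) = 0.0009073 m

z₀ ≈ 0.00091 m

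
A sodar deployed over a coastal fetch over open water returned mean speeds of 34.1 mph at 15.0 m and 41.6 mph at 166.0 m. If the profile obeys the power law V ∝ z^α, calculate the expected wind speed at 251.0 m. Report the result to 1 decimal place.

43.0 mph

First find α: α = ln(V₂/V₁)/ln(z₂/z₁) = ln(41.6/34.1)/ln(166.0/15.0) = 0.19880/2.40394 = 0.0827
Extrapolate from 166.0 m to 251.0 m: V₃ = 41.6 × (251.0/166.0)^0.0827 = 41.6 × 1.0348 = 43.0470 mph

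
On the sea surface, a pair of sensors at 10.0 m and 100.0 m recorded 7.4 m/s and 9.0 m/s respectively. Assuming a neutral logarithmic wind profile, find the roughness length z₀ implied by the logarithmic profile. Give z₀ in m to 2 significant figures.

z₀ ≈ 0.00024 m

Log law: V(z) ∝ ln(z/z₀). With r = V₁/V₂ = 7.4/9.0 = 0.82222,
r · ln(z₂/z₀) = ln(z₁/z₀) ⇒ ln z₀ = (ln z₁ − r·ln z₂)/(1 − r)
ln z₀ = (2.30259 − 0.82222×4.60517) / 0.17778 = -8.3469
z₀ = exp(-8.3469) = 0.0002371 m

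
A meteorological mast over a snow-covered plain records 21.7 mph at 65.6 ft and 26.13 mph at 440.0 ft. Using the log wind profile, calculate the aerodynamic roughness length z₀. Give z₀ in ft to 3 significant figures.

Log law: V(z) ∝ ln(z/z₀). With r = V₁/V₂ = 21.7/26.13 = 0.83046,
r · ln(z₂/z₀) = ln(z₁/z₀) ⇒ ln z₀ = (ln z₁ − r·ln z₂)/(1 − r)
ln z₀ = (4.18358 − 0.83046×6.08677) / 0.16954 = -5.1391
z₀ = exp(-5.1391) = 0.005863 ft

z₀ ≈ 0.00586 ft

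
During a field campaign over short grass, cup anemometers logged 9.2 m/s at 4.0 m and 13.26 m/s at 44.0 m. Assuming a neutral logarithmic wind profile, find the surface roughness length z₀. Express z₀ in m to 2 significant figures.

Log law: V(z) ∝ ln(z/z₀). With r = V₁/V₂ = 9.2/13.26 = 0.69382,
r · ln(z₂/z₀) = ln(z₁/z₀) ⇒ ln z₀ = (ln z₁ − r·ln z₂)/(1 − r)
ln z₀ = (1.38629 − 0.69382×3.78419) / 0.30618 = -4.0474
z₀ = exp(-4.0474) = 0.01747 m

z₀ ≈ 0.017 m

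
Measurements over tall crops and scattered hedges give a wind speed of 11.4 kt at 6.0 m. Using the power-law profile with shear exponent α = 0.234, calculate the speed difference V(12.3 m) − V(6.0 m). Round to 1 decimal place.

2.1 kt

Power law: V₂ = V₁ · (z₂/z₁)^α = 11.4 × (2.0500)^0.234 = 13.4851 kt
ΔV = 13.4851 − 11.4 = 2.0851 kt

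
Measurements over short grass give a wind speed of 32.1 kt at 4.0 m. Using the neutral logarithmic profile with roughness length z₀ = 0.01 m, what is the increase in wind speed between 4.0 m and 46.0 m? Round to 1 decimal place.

Log law: V₂ = V₁ · ln(z₂/z₀)/ln(z₁/z₀) = 32.1 × 8.4338/5.9915 = 45.1852 kt
ΔV = 45.1852 − 32.1 = 13.0852 kt

13.1 kt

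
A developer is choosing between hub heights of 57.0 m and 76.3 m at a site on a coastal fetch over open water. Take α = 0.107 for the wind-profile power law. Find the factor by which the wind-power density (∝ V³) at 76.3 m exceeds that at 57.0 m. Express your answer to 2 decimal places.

Speed ratio: V_B/V_A = (z_B/z_A)^α = (76.3/57.0)^0.107 = (1.3386)^0.107 = 1.03170
Power-density ratio: P_B/P_A = (V_B/V_A)³ = (1.03170)³ = 1.09813

1.10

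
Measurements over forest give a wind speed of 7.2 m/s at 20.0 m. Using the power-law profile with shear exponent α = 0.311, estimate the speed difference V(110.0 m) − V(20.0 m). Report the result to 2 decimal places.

5.03 m/s

Power law: V₂ = V₁ · (z₂/z₁)^α = 7.2 × (5.5000)^0.311 = 12.2345 m/s
ΔV = 12.2345 − 7.2 = 5.0345 m/s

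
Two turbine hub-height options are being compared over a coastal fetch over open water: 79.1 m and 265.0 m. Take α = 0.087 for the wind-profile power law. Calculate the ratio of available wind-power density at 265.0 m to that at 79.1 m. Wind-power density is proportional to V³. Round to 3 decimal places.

1.371

Speed ratio: V_B/V_A = (z_B/z_A)^α = (265.0/79.1)^0.087 = (3.3502)^0.087 = 1.11092
Power-density ratio: P_B/P_A = (V_B/V_A)³ = (1.11092)³ = 1.37102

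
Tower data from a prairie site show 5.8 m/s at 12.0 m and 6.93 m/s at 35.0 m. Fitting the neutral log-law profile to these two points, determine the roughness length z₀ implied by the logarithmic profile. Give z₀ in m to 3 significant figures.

Log law: V(z) ∝ ln(z/z₀). With r = V₁/V₂ = 5.8/6.93 = 0.83694,
r · ln(z₂/z₀) = ln(z₁/z₀) ⇒ ln z₀ = (ln z₁ − r·ln z₂)/(1 − r)
ln z₀ = (2.48491 − 0.83694×3.55535) / 0.16306 = -3.0094
z₀ = exp(-3.0094) = 0.04932 m

z₀ ≈ 0.0493 m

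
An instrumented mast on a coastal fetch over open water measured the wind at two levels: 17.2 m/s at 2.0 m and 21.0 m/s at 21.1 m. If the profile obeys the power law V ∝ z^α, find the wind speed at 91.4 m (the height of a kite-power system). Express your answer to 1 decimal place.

23.8 m/s

First find α: α = ln(V₂/V₁)/ln(z₂/z₁) = ln(21.0/17.2)/ln(21.1/2.0) = 0.19961/2.35613 = 0.0847
Extrapolate from 21.1 m to 91.4 m: V₃ = 21.0 × (91.4/21.1)^0.0847 = 21.0 × 1.1322 = 23.7771 m/s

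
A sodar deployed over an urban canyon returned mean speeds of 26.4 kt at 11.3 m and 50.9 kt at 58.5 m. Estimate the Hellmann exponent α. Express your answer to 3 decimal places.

Power law: V₂/V₁ = (z₂/z₁)^α ⇒ α = ln(V₂/V₁) / ln(z₂/z₁)
α = ln(50.9/26.4) / ln(58.5/11.3) = ln(1.9280) / ln(5.1770)
  = 0.65650 / 1.64422 = 0.39928

α ≈ 0.399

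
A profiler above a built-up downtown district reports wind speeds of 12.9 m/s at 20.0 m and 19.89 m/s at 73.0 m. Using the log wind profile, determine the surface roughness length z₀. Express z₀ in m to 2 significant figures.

Log law: V(z) ∝ ln(z/z₀). With r = V₁/V₂ = 12.9/19.89 = 0.64857,
r · ln(z₂/z₀) = ln(z₁/z₀) ⇒ ln z₀ = (ln z₁ − r·ln z₂)/(1 − r)
ln z₀ = (2.99573 − 0.64857×4.29046) / 0.35143 = 0.6063
z₀ = exp(0.6063) = 1.834 m

z₀ ≈ 1.8 m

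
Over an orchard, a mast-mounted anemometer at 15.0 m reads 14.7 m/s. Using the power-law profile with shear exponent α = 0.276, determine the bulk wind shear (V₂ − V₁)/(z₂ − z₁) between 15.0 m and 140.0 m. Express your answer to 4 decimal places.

0.1002 m/s/m

Power law: V₂ = V₁ · (z₂/z₁)^α = 14.7 × (9.3333)^0.276 = 27.2300 m/s
ΔV/Δz = (27.2300 − 14.7)/(140.0 − 15.0) = 12.5300/125.0000 = 0.10024 m/s/m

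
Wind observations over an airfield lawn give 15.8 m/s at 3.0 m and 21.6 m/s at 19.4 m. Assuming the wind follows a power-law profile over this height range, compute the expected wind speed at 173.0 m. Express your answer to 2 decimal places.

First find α: α = ln(V₂/V₁)/ln(z₂/z₁) = ln(21.6/15.8)/ln(19.4/3.0) = 0.31268/1.86666 = 0.1675
Extrapolate from 19.4 m to 173.0 m: V₃ = 21.6 × (173.0/19.4)^0.1675 = 21.6 × 1.4427 = 31.1622 m/s

31.16 m/s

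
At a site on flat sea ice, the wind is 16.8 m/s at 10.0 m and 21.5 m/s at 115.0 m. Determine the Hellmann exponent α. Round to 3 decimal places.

Power law: V₂/V₁ = (z₂/z₁)^α ⇒ α = ln(V₂/V₁) / ln(z₂/z₁)
α = ln(21.5/16.8) / ln(115.0/10.0) = ln(1.2798) / ln(11.5000)
  = 0.24667 / 2.44235 = 0.10100

α ≈ 0.101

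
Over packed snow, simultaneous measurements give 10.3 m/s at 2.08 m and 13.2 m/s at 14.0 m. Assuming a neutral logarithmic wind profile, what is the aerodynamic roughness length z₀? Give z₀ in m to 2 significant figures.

Log law: V(z) ∝ ln(z/z₀). With r = V₁/V₂ = 10.3/13.2 = 0.78030,
r · ln(z₂/z₀) = ln(z₁/z₀) ⇒ ln z₀ = (ln z₁ − r·ln z₂)/(1 − r)
ln z₀ = (0.73237 − 0.78030×2.63906) / 0.21970 = -6.0397
z₀ = exp(-6.0397) = 0.002382 m

z₀ ≈ 0.0024 m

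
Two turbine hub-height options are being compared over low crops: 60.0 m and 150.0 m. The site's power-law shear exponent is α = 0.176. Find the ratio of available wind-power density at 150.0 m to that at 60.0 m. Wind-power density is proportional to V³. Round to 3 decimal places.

Speed ratio: V_B/V_A = (z_B/z_A)^α = (150.0/60.0)^0.176 = (2.5000)^0.176 = 1.17500
Power-density ratio: P_B/P_A = (V_B/V_A)³ = (1.17500)³ = 1.62223

1.622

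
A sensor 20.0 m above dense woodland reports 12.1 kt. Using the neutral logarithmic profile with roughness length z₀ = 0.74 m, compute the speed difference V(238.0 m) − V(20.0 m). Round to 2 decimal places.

9.09 kt

Log law: V₂ = V₁ · ln(z₂/z₀)/ln(z₁/z₀) = 12.1 × 5.7734/3.2968 = 21.1894 kt
ΔV = 21.1894 − 12.1 = 9.0894 kt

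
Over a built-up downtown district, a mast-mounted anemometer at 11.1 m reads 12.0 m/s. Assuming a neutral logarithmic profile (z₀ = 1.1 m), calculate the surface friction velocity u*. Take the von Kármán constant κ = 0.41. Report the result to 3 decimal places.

Log law: V(z) = (u*/κ) · ln(z/z₀) ⇒ u* = κ · V / ln(z/z₀)
u* = 0.41 × 12.0 / ln(11.1/1.1) = 0.41 × 12.0 / 2.3116
   = 4.9200 / 2.3116 = 2.1284 m/s

u* ≈ 2.128 m/s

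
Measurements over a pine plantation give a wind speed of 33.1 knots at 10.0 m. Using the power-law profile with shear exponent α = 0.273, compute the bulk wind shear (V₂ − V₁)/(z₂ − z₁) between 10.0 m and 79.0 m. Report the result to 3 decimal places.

0.364 knots/m

Power law: V₂ = V₁ · (z₂/z₁)^α = 33.1 × (7.9000)^0.273 = 58.1943 knots
ΔV/Δz = (58.1943 − 33.1)/(79.0 − 10.0) = 25.0943/69.0000 = 0.36369 knots/m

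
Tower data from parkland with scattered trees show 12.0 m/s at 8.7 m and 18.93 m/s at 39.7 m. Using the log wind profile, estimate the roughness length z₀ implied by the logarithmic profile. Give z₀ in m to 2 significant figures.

z₀ ≈ 0.63 m

Log law: V(z) ∝ ln(z/z₀). With r = V₁/V₂ = 12.0/18.93 = 0.63391,
r · ln(z₂/z₀) = ln(z₁/z₀) ⇒ ln z₀ = (ln z₁ − r·ln z₂)/(1 − r)
ln z₀ = (2.16332 − 0.63391×3.68135) / 0.36609 = -0.4653
z₀ = exp(-0.4653) = 0.6279 m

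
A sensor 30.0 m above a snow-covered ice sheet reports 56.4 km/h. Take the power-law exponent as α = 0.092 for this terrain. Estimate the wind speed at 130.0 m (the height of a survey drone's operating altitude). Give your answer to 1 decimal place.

64.5 km/h

Power-law profile: V₂ = V₁ · (z₂/z₁)^α
V₂ = 56.4 × (130.0/30.0)^0.092 = 56.4 × (4.3333)^0.092
    = 56.4 × 1.1444 = 64.5456 km/h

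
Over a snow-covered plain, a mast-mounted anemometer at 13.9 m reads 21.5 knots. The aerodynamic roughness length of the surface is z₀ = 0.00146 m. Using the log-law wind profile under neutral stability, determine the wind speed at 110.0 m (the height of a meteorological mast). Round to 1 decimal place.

Log law: V(z) ∝ ln(z/z₀), so V₂/V₁ = ln(z₂/z₀) / ln(z₁/z₀).
ln(110.0/0.00146) = 11.2298, ln(13.9/0.00146) = 9.1612
V₂ = 21.5 × 11.2298/9.1612 = 21.5 × 1.2258 = 26.3547 knots

26.4 knots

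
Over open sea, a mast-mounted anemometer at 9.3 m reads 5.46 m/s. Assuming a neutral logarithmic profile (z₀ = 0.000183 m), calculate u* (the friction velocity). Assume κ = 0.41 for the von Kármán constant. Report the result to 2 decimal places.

Log law: V(z) = (u*/κ) · ln(z/z₀) ⇒ u* = κ · V / ln(z/z₀)
u* = 0.41 × 5.46 / ln(9.3/0.000183) = 0.41 × 5.46 / 10.8360
   = 2.2386 / 10.8360 = 0.2066 m/s

u* ≈ 0.21 m/s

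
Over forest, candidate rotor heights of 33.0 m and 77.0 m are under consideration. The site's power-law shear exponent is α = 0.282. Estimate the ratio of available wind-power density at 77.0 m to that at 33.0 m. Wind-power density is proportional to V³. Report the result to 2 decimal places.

2.05

Speed ratio: V_B/V_A = (z_B/z_A)^α = (77.0/33.0)^0.282 = (2.3333)^0.282 = 1.26990
Power-density ratio: P_B/P_A = (V_B/V_A)³ = (1.26990)³ = 2.04790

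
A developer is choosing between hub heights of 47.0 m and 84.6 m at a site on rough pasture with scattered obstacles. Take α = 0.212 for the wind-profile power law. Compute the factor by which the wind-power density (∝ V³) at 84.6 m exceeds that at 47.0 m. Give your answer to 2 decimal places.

1.45

Speed ratio: V_B/V_A = (z_B/z_A)^α = (84.6/47.0)^0.212 = (1.8000)^0.212 = 1.13271
Power-density ratio: P_B/P_A = (V_B/V_A)³ = (1.13271)³ = 1.45329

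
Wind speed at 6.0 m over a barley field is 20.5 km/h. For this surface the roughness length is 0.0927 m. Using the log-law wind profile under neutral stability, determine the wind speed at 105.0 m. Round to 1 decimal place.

Log law: V(z) ∝ ln(z/z₀), so V₂/V₁ = ln(z₂/z₀) / ln(z₁/z₀).
ln(105.0/0.0927) = 7.0323, ln(6.0/0.0927) = 4.1701
V₂ = 20.5 × 7.0323/4.1701 = 20.5 × 1.6864 = 34.5703 km/h

34.6 km/h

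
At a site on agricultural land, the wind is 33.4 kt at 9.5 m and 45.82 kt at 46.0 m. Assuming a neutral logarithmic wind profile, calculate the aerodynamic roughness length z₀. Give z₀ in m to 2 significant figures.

Log law: V(z) ∝ ln(z/z₀). With r = V₁/V₂ = 33.4/45.82 = 0.72894,
r · ln(z₂/z₀) = ln(z₁/z₀) ⇒ ln z₀ = (ln z₁ − r·ln z₂)/(1 − r)
ln z₀ = (2.25129 − 0.72894×3.82864) / 0.27106 = -1.9905
z₀ = exp(-1.9905) = 0.1366 m

z₀ ≈ 0.14 m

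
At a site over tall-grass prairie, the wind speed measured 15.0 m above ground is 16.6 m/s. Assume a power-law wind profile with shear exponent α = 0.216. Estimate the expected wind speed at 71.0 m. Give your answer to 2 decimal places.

23.22 m/s

Power-law profile: V₂ = V₁ · (z₂/z₁)^α
V₂ = 16.6 × (71.0/15.0)^0.216 = 16.6 × (4.7333)^0.216
    = 16.6 × 1.3991 = 23.2244 m/s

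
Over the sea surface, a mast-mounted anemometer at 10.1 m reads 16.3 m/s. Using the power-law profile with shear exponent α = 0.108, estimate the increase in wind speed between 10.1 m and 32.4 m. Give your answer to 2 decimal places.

Power law: V₂ = V₁ · (z₂/z₁)^α = 16.3 × (3.2079)^0.108 = 18.4867 m/s
ΔV = 18.4867 − 16.3 = 2.1867 m/s

2.19 m/s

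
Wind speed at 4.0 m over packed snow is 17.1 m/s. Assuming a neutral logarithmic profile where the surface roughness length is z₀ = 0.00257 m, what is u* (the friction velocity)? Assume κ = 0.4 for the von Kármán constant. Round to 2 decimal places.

Log law: V(z) = (u*/κ) · ln(z/z₀) ⇒ u* = κ · V / ln(z/z₀)
u* = 0.4 × 17.1 / ln(4.0/0.00257) = 0.4 × 17.1 / 7.3501
   = 6.8400 / 7.3501 = 0.9306 m/s

u* ≈ 0.93 m/s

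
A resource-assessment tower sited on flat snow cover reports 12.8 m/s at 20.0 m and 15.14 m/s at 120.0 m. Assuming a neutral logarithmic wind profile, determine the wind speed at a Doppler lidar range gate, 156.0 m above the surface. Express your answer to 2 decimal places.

Log law: V ∝ ln(z/z₀). From the pair, with r = V₁/V₂ = 0.84544,
ln z₀ = (ln z₁ − r·ln z₂)/(1 − r) = (2.9957 − 0.84544×4.7875)/0.15456 = -6.8053 → z₀ = 0.001108 m
V₃ = V₁ · ln(z₃/z₀)/ln(z₁/z₀) = 12.8 × 11.8552/9.8011 = 15.4826 m/s

15.48 m/s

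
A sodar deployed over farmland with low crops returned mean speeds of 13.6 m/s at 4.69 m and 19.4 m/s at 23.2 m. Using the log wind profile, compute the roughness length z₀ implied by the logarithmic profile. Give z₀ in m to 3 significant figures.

Log law: V(z) ∝ ln(z/z₀). With r = V₁/V₂ = 13.6/19.4 = 0.70103,
r · ln(z₂/z₀) = ln(z₁/z₀) ⇒ ln z₀ = (ln z₁ − r·ln z₂)/(1 − r)
ln z₀ = (1.54543 − 0.70103×3.14415) / 0.29897 = -2.2033
z₀ = exp(-2.2033) = 0.1104 m

z₀ ≈ 0.110 m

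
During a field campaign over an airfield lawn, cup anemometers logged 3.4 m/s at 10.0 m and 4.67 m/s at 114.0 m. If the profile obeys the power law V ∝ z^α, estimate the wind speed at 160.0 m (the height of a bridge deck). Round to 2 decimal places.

4.88 m/s

First find α: α = ln(V₂/V₁)/ln(z₂/z₁) = ln(4.67/3.4)/ln(114.0/10.0) = 0.31738/2.43361 = 0.1304
Extrapolate from 114.0 m to 160.0 m: V₃ = 4.67 × (160.0/114.0)^0.1304 = 4.67 × 1.0452 = 4.8811 m/s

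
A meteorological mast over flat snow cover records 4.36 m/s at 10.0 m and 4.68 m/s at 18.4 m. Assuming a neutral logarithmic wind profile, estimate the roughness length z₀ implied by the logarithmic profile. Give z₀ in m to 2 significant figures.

Log law: V(z) ∝ ln(z/z₀). With r = V₁/V₂ = 4.36/4.68 = 0.93162,
r · ln(z₂/z₀) = ln(z₁/z₀) ⇒ ln z₀ = (ln z₁ − r·ln z₂)/(1 − r)
ln z₀ = (2.30259 − 0.93162×2.91235) / 0.06838 = -6.0055
z₀ = exp(-6.0055) = 0.002465 m

z₀ ≈ 0.0025 m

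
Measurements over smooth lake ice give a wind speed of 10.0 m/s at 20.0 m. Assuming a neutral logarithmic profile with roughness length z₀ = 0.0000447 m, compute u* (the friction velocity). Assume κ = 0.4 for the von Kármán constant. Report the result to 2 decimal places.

Log law: V(z) = (u*/κ) · ln(z/z₀) ⇒ u* = κ · V / ln(z/z₀)
u* = 0.4 × 10.0 / ln(20.0/0.0000447) = 0.4 × 10.0 / 13.0113
   = 4.0000 / 13.0113 = 0.3074 m/s

u* ≈ 0.31 m/s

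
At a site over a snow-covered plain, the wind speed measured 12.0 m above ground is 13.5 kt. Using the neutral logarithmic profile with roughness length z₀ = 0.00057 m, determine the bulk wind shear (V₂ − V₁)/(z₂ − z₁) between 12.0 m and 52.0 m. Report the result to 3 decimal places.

Log law: V₂ = V₁ · ln(z₂/z₀)/ln(z₁/z₀) = 13.5 × 11.4211/9.9548 = 15.4885 kt
ΔV/Δz = (15.4885 − 13.5)/(52.0 − 12.0) = 1.9885/40.0000 = 0.04971 kt/m

0.050 kt/m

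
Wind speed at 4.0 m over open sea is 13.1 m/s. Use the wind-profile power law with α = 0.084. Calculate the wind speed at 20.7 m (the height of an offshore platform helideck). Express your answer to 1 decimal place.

Power-law profile: V₂ = V₁ · (z₂/z₁)^α
V₂ = 13.1 × (20.7/4.0)^0.084 = 13.1 × (5.1750)^0.084
    = 13.1 × 1.1481 = 15.0397 m/s

15.0 m/s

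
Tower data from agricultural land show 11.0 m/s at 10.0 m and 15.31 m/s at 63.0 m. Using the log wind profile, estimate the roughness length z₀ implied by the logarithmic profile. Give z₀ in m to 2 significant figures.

z₀ ≈ 0.091 m

Log law: V(z) ∝ ln(z/z₀). With r = V₁/V₂ = 11.0/15.31 = 0.71848,
r · ln(z₂/z₀) = ln(z₁/z₀) ⇒ ln z₀ = (ln z₁ − r·ln z₂)/(1 − r)
ln z₀ = (2.30259 − 0.71848×4.14313) / 0.28152 = -2.3949
z₀ = exp(-2.3949) = 0.09118 m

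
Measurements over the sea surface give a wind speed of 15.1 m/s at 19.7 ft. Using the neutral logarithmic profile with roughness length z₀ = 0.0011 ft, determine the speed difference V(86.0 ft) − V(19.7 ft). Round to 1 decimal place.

2.3 m/s

Log law: V₂ = V₁ · ln(z₂/z₀)/ln(z₁/z₀) = 15.1 × 11.2668/9.7931 = 17.3724 m/s
ΔV = 17.3724 − 15.1 = 2.2724 m/s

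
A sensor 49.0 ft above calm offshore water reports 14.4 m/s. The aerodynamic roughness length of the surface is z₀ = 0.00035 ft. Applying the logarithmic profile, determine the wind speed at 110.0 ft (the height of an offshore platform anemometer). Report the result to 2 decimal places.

Log law: V(z) ∝ ln(z/z₀), so V₂/V₁ = ln(z₂/z₀) / ln(z₁/z₀).
ln(110.0/0.00035) = 12.6581, ln(49.0/0.00035) = 11.8494
V₂ = 14.4 × 12.6581/11.8494 = 14.4 × 1.0682 = 15.3827 m/s

15.38 m/s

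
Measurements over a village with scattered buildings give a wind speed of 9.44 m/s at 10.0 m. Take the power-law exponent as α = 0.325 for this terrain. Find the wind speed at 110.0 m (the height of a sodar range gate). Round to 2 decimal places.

Power-law profile: V₂ = V₁ · (z₂/z₁)^α
V₂ = 9.44 × (110.0/10.0)^0.325 = 9.44 × (11.0000)^0.325
    = 9.44 × 2.1800 = 20.5790 m/s

20.58 m/s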